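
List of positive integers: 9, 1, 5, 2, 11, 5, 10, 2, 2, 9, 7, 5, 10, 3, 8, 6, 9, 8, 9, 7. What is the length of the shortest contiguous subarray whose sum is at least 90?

add 9: running sum 9 < 90
add 1: running sum 10 < 90
add 5: running sum 15 < 90
add 2: running sum 17 < 90
add 11: running sum 28 < 90
add 5: running sum 33 < 90
add 10: running sum 43 < 90
add 2: running sum 45 < 90
add 2: running sum 47 < 90
add 9: running sum 56 < 90
add 7: running sum 63 < 90
add 5: running sum 68 < 90
add 10: running sum 78 < 90
add 3: running sum 81 < 90
add 8: running sum 89 < 90
add 6: shortest ending here [9, 1, 5, 2, 11, 5, 10, 2, 2, 9, 7, 5, 10, 3, 8, 6] sum 95, len 16
add 9: shortest ending here [5, 2, 11, 5, 10, 2, 2, 9, 7, 5, 10, 3, 8, 6, 9] sum 94, len 15
add 8: shortest ending here [11, 5, 10, 2, 2, 9, 7, 5, 10, 3, 8, 6, 9, 8] sum 95, len 14
add 9: shortest ending here [5, 10, 2, 2, 9, 7, 5, 10, 3, 8, 6, 9, 8, 9] sum 93, len 14
add 7: shortest ending here [10, 2, 2, 9, 7, 5, 10, 3, 8, 6, 9, 8, 9, 7] sum 95, len 14
Shortest qualifying length: 14.

14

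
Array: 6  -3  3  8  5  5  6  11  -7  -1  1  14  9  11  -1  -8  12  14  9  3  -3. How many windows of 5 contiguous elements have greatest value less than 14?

8

[6, -3, 3, 8, 5] → max 8  < 14 ✓
[-3, 3, 8, 5, 5] → max 8  < 14 ✓
[3, 8, 5, 5, 6] → max 8  < 14 ✓
[8, 5, 5, 6, 11] → max 11  < 14 ✓
[5, 5, 6, 11, -7] → max 11  < 14 ✓
[5, 6, 11, -7, -1] → max 11  < 14 ✓
[6, 11, -7, -1, 1] → max 11  < 14 ✓
[11, -7, -1, 1, 14] → max 14
[-7, -1, 1, 14, 9] → max 14
[-1, 1, 14, 9, 11] → max 14
[1, 14, 9, 11, -1] → max 14
[14, 9, 11, -1, -8] → max 14
[9, 11, -1, -8, 12] → max 12  < 14 ✓
[11, -1, -8, 12, 14] → max 14
[-1, -8, 12, 14, 9] → max 14
[-8, 12, 14, 9, 3] → max 14
[12, 14, 9, 3, -3] → max 14
8 windows satisfy the condition.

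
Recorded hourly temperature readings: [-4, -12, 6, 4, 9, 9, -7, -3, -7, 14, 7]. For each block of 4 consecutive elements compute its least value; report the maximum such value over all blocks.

4

[-4, -12, 6, 4] → min -12
[-12, 6, 4, 9] → min -12
[6, 4, 9, 9] → min 4
[4, 9, 9, -7] → min -7
[9, 9, -7, -3] → min -7
[9, -7, -3, -7] → min -7
[-7, -3, -7, 14] → min -7
[-3, -7, 14, 7] → min -7
Maximum of these is 4.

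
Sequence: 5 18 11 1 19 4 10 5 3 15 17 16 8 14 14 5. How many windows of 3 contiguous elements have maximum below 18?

9

5 18 11 → max 18
18 11 1 → max 18
11 1 19 → max 19
1 19 4 → max 19
19 4 10 → max 19
4 10 5 → max 10  < 18 ✓
10 5 3 → max 10  < 18 ✓
5 3 15 → max 15  < 18 ✓
3 15 17 → max 17  < 18 ✓
15 17 16 → max 17  < 18 ✓
17 16 8 → max 17  < 18 ✓
16 8 14 → max 16  < 18 ✓
8 14 14 → max 14  < 18 ✓
14 14 5 → max 14  < 18 ✓
9 windows satisfy the condition.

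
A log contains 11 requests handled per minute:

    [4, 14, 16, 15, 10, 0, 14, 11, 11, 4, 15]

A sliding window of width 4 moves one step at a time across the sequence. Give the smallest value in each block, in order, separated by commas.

(4, 14, 16, 15) → min 4
(14, 16, 15, 10) → min 10
(16, 15, 10, 0) → min 0
(15, 10, 0, 14) → min 0
(10, 0, 14, 11) → min 0
(0, 14, 11, 11) → min 0
(14, 11, 11, 4) → min 4
(11, 11, 4, 15) → min 4

4, 10, 0, 0, 0, 0, 4, 4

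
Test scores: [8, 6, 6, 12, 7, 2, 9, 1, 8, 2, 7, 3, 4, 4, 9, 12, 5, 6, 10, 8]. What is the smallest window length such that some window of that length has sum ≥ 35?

Extend right; whenever the sum reaches 35, record the length and shrink from the left:
add 8: running sum 8 < 35
add 6: running sum 14 < 35
add 6: running sum 20 < 35
add 12: running sum 32 < 35
add 7: shortest ending here [8, 6, 6, 12, 7] sum 39, len 5
add 2: shortest ending here [8, 6, 6, 12, 7, 2] sum 41, len 6
add 9: shortest ending here [6, 12, 7, 2, 9] sum 36, len 5
add 1: shortest ending here [6, 12, 7, 2, 9, 1] sum 37, len 6
add 8: shortest ending here [12, 7, 2, 9, 1, 8] sum 39, len 6
add 2: shortest ending here [12, 7, 2, 9, 1, 8, 2] sum 41, len 7
add 7: shortest ending here [7, 2, 9, 1, 8, 2, 7] sum 36, len 7
add 3: shortest ending here [7, 2, 9, 1, 8, 2, 7, 3] sum 39, len 8
add 4: shortest ending here [2, 9, 1, 8, 2, 7, 3, 4] sum 36, len 8
add 4: shortest ending here [9, 1, 8, 2, 7, 3, 4, 4] sum 38, len 8
add 9: shortest ending here [8, 2, 7, 3, 4, 4, 9] sum 37, len 7
add 12: shortest ending here [7, 3, 4, 4, 9, 12] sum 39, len 6
add 5: shortest ending here [3, 4, 4, 9, 12, 5] sum 37, len 6
add 6: shortest ending here [4, 9, 12, 5, 6] sum 36, len 5
add 10: shortest ending here [9, 12, 5, 6, 10] sum 42, len 5
add 8: shortest ending here [12, 5, 6, 10, 8] sum 41, len 5
Shortest qualifying length: 5.

5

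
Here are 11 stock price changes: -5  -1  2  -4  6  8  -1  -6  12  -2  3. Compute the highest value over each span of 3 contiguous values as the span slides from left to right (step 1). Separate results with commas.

[-5, -1, 2] → max 2
[-1, 2, -4] → max 2
[2, -4, 6] → max 6
[-4, 6, 8] → max 8
[6, 8, -1] → max 8
[8, -1, -6] → max 8
[-1, -6, 12] → max 12
[-6, 12, -2] → max 12
[12, -2, 3] → max 12

2, 2, 6, 8, 8, 8, 12, 12, 12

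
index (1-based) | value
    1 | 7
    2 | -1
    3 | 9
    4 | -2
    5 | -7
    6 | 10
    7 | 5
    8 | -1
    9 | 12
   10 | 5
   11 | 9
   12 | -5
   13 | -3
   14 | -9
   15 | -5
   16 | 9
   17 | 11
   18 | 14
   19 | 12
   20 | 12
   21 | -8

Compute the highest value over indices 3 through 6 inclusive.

10

Elements at indices 3..6: 9, -2, -7, 10
max(9, -2, -7, 10) = 10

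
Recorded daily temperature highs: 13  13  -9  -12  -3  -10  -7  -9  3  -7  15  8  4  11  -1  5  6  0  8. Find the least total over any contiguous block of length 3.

Each size-3 window and its sum:
[13, 13, -9] → sum 17
[13, -9, -12] → sum -8
[-9, -12, -3] → sum -24
[-12, -3, -10] → sum -25
[-3, -10, -7] → sum -20
[-10, -7, -9] → sum -26
[-7, -9, 3] → sum -13
[-9, 3, -7] → sum -13
[3, -7, 15] → sum 11
[-7, 15, 8] → sum 16
[15, 8, 4] → sum 27
[8, 4, 11] → sum 23
[4, 11, -1] → sum 14
[11, -1, 5] → sum 15
[-1, 5, 6] → sum 10
[5, 6, 0] → sum 11
[6, 0, 8] → sum 14
Least of these is -26.

-26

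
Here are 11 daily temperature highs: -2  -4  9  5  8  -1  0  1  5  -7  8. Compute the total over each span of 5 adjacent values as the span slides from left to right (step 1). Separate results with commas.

16, 17, 21, 13, 13, -2, 7

[-2, -4, 9, 5, 8] → sum 16
[-4, 9, 5, 8, -1] → sum 17
[9, 5, 8, -1, 0] → sum 21
[5, 8, -1, 0, 1] → sum 13
[8, -1, 0, 1, 5] → sum 13
[-1, 0, 1, 5, -7] → sum -2
[0, 1, 5, -7, 8] → sum 7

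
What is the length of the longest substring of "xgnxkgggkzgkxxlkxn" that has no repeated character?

4

add x: [x] len 1
add g: [x, g] len 2
add n: [x, g, n] len 3
add x (repeat x, move left end past it): [g, n, x] len 3
add k: [g, n, x, k] len 4
add g (repeat g, move left end past it): [n, x, k, g] len 4
add g (repeat g, move left end past it): [g] len 1
add g (repeat g, move left end past it): [g] len 1
add k: [g, k] len 2
add z: [g, k, z] len 3
add g (repeat g, move left end past it): [k, z, g] len 3
add k (repeat k, move left end past it): [z, g, k] len 3
add x: [z, g, k, x] len 4
add x (repeat x, move left end past it): [x] len 1
add l: [x, l] len 2
add k: [x, l, k] len 3
add x (repeat x, move left end past it): [l, k, x] len 3
add n: [l, k, x, n] len 4
Longest all-distinct length: 4.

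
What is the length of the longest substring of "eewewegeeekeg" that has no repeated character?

[e] len 1
[e] len 1
[e, w] len 2
[w, e] len 2
[e, w] len 2
[w, e] len 2
[w, e, g] len 3
[g, e] len 2
[e] len 1
[e] len 1
[e, k] len 2
[k, e] len 2
[k, e, g] len 3
Longest all-distinct length: 3.

3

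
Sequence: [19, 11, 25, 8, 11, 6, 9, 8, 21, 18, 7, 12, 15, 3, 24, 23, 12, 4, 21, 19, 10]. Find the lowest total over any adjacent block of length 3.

(19, 11, 25) → sum 55
(11, 25, 8) → sum 44
(25, 8, 11) → sum 44
(8, 11, 6) → sum 25
(11, 6, 9) → sum 26
(6, 9, 8) → sum 23
(9, 8, 21) → sum 38
(8, 21, 18) → sum 47
(21, 18, 7) → sum 46
(18, 7, 12) → sum 37
(7, 12, 15) → sum 34
(12, 15, 3) → sum 30
(15, 3, 24) → sum 42
(3, 24, 23) → sum 50
(24, 23, 12) → sum 59
(23, 12, 4) → sum 39
(12, 4, 21) → sum 37
(4, 21, 19) → sum 44
(21, 19, 10) → sum 50
Lowest of these is 23.

23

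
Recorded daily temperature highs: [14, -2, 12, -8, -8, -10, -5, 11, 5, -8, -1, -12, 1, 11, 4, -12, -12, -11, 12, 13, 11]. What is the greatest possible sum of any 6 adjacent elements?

(14, -2, 12, -8, -8, -10) → sum -2
(-2, 12, -8, -8, -10, -5) → sum -21
(12, -8, -8, -10, -5, 11) → sum -8
(-8, -8, -10, -5, 11, 5) → sum -15
(-8, -10, -5, 11, 5, -8) → sum -15
(-10, -5, 11, 5, -8, -1) → sum -8
(-5, 11, 5, -8, -1, -12) → sum -10
(11, 5, -8, -1, -12, 1) → sum -4
(5, -8, -1, -12, 1, 11) → sum -4
(-8, -1, -12, 1, 11, 4) → sum -5
(-1, -12, 1, 11, 4, -12) → sum -9
(-12, 1, 11, 4, -12, -12) → sum -20
(1, 11, 4, -12, -12, -11) → sum -19
(11, 4, -12, -12, -11, 12) → sum -8
(4, -12, -12, -11, 12, 13) → sum -6
(-12, -12, -11, 12, 13, 11) → sum 1
Greatest of these is 1.

1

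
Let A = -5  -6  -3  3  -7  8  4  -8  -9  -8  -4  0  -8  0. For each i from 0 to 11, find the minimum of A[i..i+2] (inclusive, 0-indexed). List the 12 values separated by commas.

Sliding a size-3 window across the 14 values:
[-5, -6, -3] → min -6
[-6, -3, 3] → min -6
[-3, 3, -7] → min -7
[3, -7, 8] → min -7
[-7, 8, 4] → min -7
[8, 4, -8] → min -8
[4, -8, -9] → min -9
[-8, -9, -8] → min -9
[-9, -8, -4] → min -9
[-8, -4, 0] → min -8
[-4, 0, -8] → min -8
[0, -8, 0] → min -8

-6, -6, -7, -7, -7, -8, -9, -9, -9, -8, -8, -8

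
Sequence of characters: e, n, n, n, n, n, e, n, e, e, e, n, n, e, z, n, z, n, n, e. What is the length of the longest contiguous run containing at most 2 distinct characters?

Extend right; when distinct count exceeds 2, shrink from the left:
add e: window [e] (1 distinct), len 1
add n: window [e, n] (2 distinct), len 2
add n: window [e, n, n] (2 distinct), len 3
add n: window [e, n, n, n] (2 distinct), len 4
add n: window [e, n, n, n, n] (2 distinct), len 5
add n: window [e, n, n, n, n, n] (2 distinct), len 6
add e: window [e, n, n, n, n, n, e] (2 distinct), len 7
add n: window [e, n, n, n, n, n, e, n] (2 distinct), len 8
add e: window [e, n, n, n, n, n, e, n, e] (2 distinct), len 9
add e: window [e, n, n, n, n, n, e, n, e, e] (2 distinct), len 10
add e: window [e, n, n, n, n, n, e, n, e, e, e] (2 distinct), len 11
add n: window [e, n, n, n, n, n, e, n, e, e, e, n] (2 distinct), len 12
add n: window [e, n, n, n, n, n, e, n, e, e, e, n, n] (2 distinct), len 13
add e: window [e, n, n, n, n, n, e, n, e, e, e, n, n, e] (2 distinct), len 14
add z: window [e, z] (2 distinct), len 2
add n: window [z, n] (2 distinct), len 2
add z: window [z, n, z] (2 distinct), len 3
add n: window [z, n, z, n] (2 distinct), len 4
add n: window [z, n, z, n, n] (2 distinct), len 5
add e: window [n, n, e] (2 distinct), len 3
Longest length with ≤2 distinct: 14.

14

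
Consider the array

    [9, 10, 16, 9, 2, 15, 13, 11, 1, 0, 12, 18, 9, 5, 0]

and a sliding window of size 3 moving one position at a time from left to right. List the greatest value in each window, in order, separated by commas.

16, 16, 16, 15, 15, 15, 13, 11, 12, 18, 18, 18, 9

Sliding a size-3 window across the 15 values:
[9, 10, 16] → max 16
[10, 16, 9] → max 16
[16, 9, 2] → max 16
[9, 2, 15] → max 15
[2, 15, 13] → max 15
[15, 13, 11] → max 15
[13, 11, 1] → max 13
[11, 1, 0] → max 11
[1, 0, 12] → max 12
[0, 12, 18] → max 18
[12, 18, 9] → max 18
[18, 9, 5] → max 18
[9, 5, 0] → max 9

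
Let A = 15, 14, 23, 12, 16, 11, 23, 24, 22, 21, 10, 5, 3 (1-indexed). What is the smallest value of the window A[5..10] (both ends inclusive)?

Elements at indices 5..10: 16, 11, 23, 24, 22, 21
min(16, 11, 23, 24, 22, 21) = 11

11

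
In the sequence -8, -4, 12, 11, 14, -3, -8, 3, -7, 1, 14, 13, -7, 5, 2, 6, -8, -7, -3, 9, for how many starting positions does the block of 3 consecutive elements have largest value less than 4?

(-8, -4, 12) → max 12
(-4, 12, 11) → max 12
(12, 11, 14) → max 14
(11, 14, -3) → max 14
(14, -3, -8) → max 14
(-3, -8, 3) → max 3  < 4 ✓
(-8, 3, -7) → max 3  < 4 ✓
(3, -7, 1) → max 3  < 4 ✓
(-7, 1, 14) → max 14
(1, 14, 13) → max 14
(14, 13, -7) → max 14
(13, -7, 5) → max 13
(-7, 5, 2) → max 5
(5, 2, 6) → max 6
(2, 6, -8) → max 6
(6, -8, -7) → max 6
(-8, -7, -3) → max -3  < 4 ✓
(-7, -3, 9) → max 9
4 windows satisfy the condition.

4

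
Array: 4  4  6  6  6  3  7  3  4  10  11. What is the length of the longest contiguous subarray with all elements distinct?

add 4: [4] len 1
add 4 (repeat 4, move left end past it): [4] len 1
add 6: [4, 6] len 2
add 6 (repeat 6, move left end past it): [6] len 1
add 6 (repeat 6, move left end past it): [6] len 1
add 3: [6, 3] len 2
add 7: [6, 3, 7] len 3
add 3 (repeat 3, move left end past it): [7, 3] len 2
add 4: [7, 3, 4] len 3
add 10: [7, 3, 4, 10] len 4
add 11: [7, 3, 4, 10, 11] len 5
Longest all-distinct length: 5.

5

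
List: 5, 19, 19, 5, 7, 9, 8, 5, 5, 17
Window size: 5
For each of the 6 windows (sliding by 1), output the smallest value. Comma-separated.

Sliding a size-5 window across the 10 values:
[5, 19, 19, 5, 7] → min 5
[19, 19, 5, 7, 9] → min 5
[19, 5, 7, 9, 8] → min 5
[5, 7, 9, 8, 5] → min 5
[7, 9, 8, 5, 5] → min 5
[9, 8, 5, 5, 17] → min 5

5, 5, 5, 5, 5, 5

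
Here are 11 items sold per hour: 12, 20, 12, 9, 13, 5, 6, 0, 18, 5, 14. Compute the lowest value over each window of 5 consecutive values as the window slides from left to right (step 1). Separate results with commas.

9, 5, 5, 0, 0, 0, 0

Sliding a size-5 window across the 11 values:
(12, 20, 12, 9, 13) → min 9
(20, 12, 9, 13, 5) → min 5
(12, 9, 13, 5, 6) → min 5
(9, 13, 5, 6, 0) → min 0
(13, 5, 6, 0, 18) → min 0
(5, 6, 0, 18, 5) → min 0
(6, 0, 18, 5, 14) → min 0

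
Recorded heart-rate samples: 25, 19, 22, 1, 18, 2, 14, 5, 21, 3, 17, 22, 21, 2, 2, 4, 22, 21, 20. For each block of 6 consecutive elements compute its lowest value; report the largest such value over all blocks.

25 19 22 1 18 2 → min 1
19 22 1 18 2 14 → min 1
22 1 18 2 14 5 → min 1
1 18 2 14 5 21 → min 1
18 2 14 5 21 3 → min 2
2 14 5 21 3 17 → min 2
14 5 21 3 17 22 → min 3
5 21 3 17 22 21 → min 3
21 3 17 22 21 2 → min 2
3 17 22 21 2 2 → min 2
17 22 21 2 2 4 → min 2
22 21 2 2 4 22 → min 2
21 2 2 4 22 21 → min 2
2 2 4 22 21 20 → min 2
Largest of these is 3.

3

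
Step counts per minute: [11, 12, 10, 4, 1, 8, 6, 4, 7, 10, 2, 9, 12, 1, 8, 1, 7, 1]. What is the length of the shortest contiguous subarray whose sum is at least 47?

7

Extend right; whenever the sum reaches 47, record the length and shrink from the left:
add 11: running sum 11 < 47
add 12: running sum 23 < 47
add 10: running sum 33 < 47
add 4: running sum 37 < 47
add 1: running sum 38 < 47
add 8: running sum 46 < 47
add 6: shortest ending here [11, 12, 10, 4, 1, 8, 6] sum 52, len 7
add 4: shortest ending here [11, 12, 10, 4, 1, 8, 6, 4] sum 56, len 8
add 7: shortest ending here [12, 10, 4, 1, 8, 6, 4, 7] sum 52, len 8
add 10: shortest ending here [10, 4, 1, 8, 6, 4, 7, 10] sum 50, len 8
add 2: shortest ending here [10, 4, 1, 8, 6, 4, 7, 10, 2] sum 52, len 9
add 9: shortest ending here [1, 8, 6, 4, 7, 10, 2, 9] sum 47, len 8
add 12: shortest ending here [6, 4, 7, 10, 2, 9, 12] sum 50, len 7
add 1: shortest ending here [6, 4, 7, 10, 2, 9, 12, 1] sum 51, len 8
add 8: shortest ending here [7, 10, 2, 9, 12, 1, 8] sum 49, len 7
add 1: shortest ending here [7, 10, 2, 9, 12, 1, 8, 1] sum 50, len 8
add 7: shortest ending here [10, 2, 9, 12, 1, 8, 1, 7] sum 50, len 8
add 1: shortest ending here [10, 2, 9, 12, 1, 8, 1, 7, 1] sum 51, len 9
Shortest qualifying length: 7.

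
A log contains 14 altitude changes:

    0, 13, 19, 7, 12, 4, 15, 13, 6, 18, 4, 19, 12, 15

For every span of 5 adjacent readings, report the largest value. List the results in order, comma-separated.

[0, 13, 19, 7, 12] → max 19
[13, 19, 7, 12, 4] → max 19
[19, 7, 12, 4, 15] → max 19
[7, 12, 4, 15, 13] → max 15
[12, 4, 15, 13, 6] → max 15
[4, 15, 13, 6, 18] → max 18
[15, 13, 6, 18, 4] → max 18
[13, 6, 18, 4, 19] → max 19
[6, 18, 4, 19, 12] → max 19
[18, 4, 19, 12, 15] → max 19

19, 19, 19, 15, 15, 18, 18, 19, 19, 19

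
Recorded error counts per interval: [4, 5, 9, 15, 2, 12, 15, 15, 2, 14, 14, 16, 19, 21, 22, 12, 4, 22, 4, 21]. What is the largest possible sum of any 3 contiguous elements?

62

4 5 9 → sum 18
5 9 15 → sum 29
9 15 2 → sum 26
15 2 12 → sum 29
2 12 15 → sum 29
12 15 15 → sum 42
15 15 2 → sum 32
15 2 14 → sum 31
2 14 14 → sum 30
14 14 16 → sum 44
14 16 19 → sum 49
16 19 21 → sum 56
19 21 22 → sum 62
21 22 12 → sum 55
22 12 4 → sum 38
12 4 22 → sum 38
4 22 4 → sum 30
22 4 21 → sum 47
Largest of these is 62.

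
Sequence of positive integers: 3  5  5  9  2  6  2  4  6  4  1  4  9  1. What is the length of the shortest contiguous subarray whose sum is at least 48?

Extend right; whenever the sum reaches 48, record the length and shrink from the left:
add 3: running sum 3 < 48
add 5: running sum 8 < 48
add 5: running sum 13 < 48
add 9: running sum 22 < 48
add 2: running sum 24 < 48
add 6: running sum 30 < 48
add 2: running sum 32 < 48
add 4: running sum 36 < 48
add 6: running sum 42 < 48
add 4: running sum 46 < 48
add 1: running sum 47 < 48
add 4: shortest ending here [5, 5, 9, 2, 6, 2, 4, 6, 4, 1, 4] sum 48, len 11
add 9: shortest ending here [5, 9, 2, 6, 2, 4, 6, 4, 1, 4, 9] sum 52, len 11
add 1: shortest ending here [9, 2, 6, 2, 4, 6, 4, 1, 4, 9, 1] sum 48, len 11
Shortest qualifying length: 11.

11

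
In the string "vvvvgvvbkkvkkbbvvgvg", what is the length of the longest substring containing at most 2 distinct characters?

7

Extend right; when distinct count exceeds 2, shrink from the left:
[v] 1 distinct, len 1
[v, v] 1 distinct, len 2
[v, v, v] 1 distinct, len 3
[v, v, v, v] 1 distinct, len 4
[v, v, v, v, g] 2 distinct, len 5
[v, v, v, v, g, v] 2 distinct, len 6
[v, v, v, v, g, v, v] 2 distinct, len 7
[v, v, b] 2 distinct, len 3
[b, k] 2 distinct, len 2
[b, k, k] 2 distinct, len 3
[k, k, v] 2 distinct, len 3
[k, k, v, k] 2 distinct, len 4
[k, k, v, k, k] 2 distinct, len 5
[k, k, b] 2 distinct, len 3
[k, k, b, b] 2 distinct, len 4
[b, b, v] 2 distinct, len 3
[b, b, v, v] 2 distinct, len 4
[v, v, g] 2 distinct, len 3
[v, v, g, v] 2 distinct, len 4
[v, v, g, v, g] 2 distinct, len 5
Longest length with ≤2 distinct: 7.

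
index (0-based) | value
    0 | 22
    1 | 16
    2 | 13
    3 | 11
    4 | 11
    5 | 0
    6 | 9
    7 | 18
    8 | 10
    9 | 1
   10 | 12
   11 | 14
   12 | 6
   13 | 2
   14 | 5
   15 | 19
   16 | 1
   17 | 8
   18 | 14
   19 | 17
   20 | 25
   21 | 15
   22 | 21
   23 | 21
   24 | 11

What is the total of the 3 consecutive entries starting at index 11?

22

Elements at indices 11..13: 14, 6, 2
sum(14, 6, 2) = 22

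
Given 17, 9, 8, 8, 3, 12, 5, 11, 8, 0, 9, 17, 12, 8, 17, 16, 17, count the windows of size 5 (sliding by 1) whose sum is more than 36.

10

17 9 8 8 3 → sum 45  > 36 ✓
9 8 8 3 12 → sum 40  > 36 ✓
8 8 3 12 5 → sum 36
8 3 12 5 11 → sum 39  > 36 ✓
3 12 5 11 8 → sum 39  > 36 ✓
12 5 11 8 0 → sum 36
5 11 8 0 9 → sum 33
11 8 0 9 17 → sum 45  > 36 ✓
8 0 9 17 12 → sum 46  > 36 ✓
0 9 17 12 8 → sum 46  > 36 ✓
9 17 12 8 17 → sum 63  > 36 ✓
17 12 8 17 16 → sum 70  > 36 ✓
12 8 17 16 17 → sum 70  > 36 ✓
10 windows satisfy the condition.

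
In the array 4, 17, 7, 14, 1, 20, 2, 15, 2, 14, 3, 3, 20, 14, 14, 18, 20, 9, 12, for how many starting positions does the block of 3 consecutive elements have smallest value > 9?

[4, 17, 7] → min 4
[17, 7, 14] → min 7
[7, 14, 1] → min 1
[14, 1, 20] → min 1
[1, 20, 2] → min 1
[20, 2, 15] → min 2
[2, 15, 2] → min 2
[15, 2, 14] → min 2
[2, 14, 3] → min 2
[14, 3, 3] → min 3
[3, 3, 20] → min 3
[3, 20, 14] → min 3
[20, 14, 14] → min 14  > 9 ✓
[14, 14, 18] → min 14  > 9 ✓
[14, 18, 20] → min 14  > 9 ✓
[18, 20, 9] → min 9
[20, 9, 12] → min 9
3 windows satisfy the condition.

3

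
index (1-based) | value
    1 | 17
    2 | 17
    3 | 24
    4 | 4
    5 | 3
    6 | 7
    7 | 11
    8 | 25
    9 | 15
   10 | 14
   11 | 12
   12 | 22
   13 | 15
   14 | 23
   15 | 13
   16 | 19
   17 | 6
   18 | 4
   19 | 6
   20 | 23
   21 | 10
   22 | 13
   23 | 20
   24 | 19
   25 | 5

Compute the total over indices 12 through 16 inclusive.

92

Elements at indices 12..16: 22, 15, 23, 13, 19
sum(22, 15, 23, 13, 19) = 92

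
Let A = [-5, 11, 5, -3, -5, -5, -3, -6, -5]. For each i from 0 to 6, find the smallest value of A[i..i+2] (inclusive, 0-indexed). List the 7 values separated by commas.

-5, -3, -5, -5, -5, -6, -6

Sliding a size-3 window across the 9 values:
(-5, 11, 5) → min -5
(11, 5, -3) → min -3
(5, -3, -5) → min -5
(-3, -5, -5) → min -5
(-5, -5, -3) → min -5
(-5, -3, -6) → min -6
(-3, -6, -5) → min -6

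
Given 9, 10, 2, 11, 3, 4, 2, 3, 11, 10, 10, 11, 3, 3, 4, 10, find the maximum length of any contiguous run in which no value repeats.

[9] len 1
[9, 10] len 2
[9, 10, 2] len 3
[9, 10, 2, 11] len 4
[9, 10, 2, 11, 3] len 5
[9, 10, 2, 11, 3, 4] len 6
[11, 3, 4, 2] len 4
[4, 2, 3] len 3
[4, 2, 3, 11] len 4
[4, 2, 3, 11, 10] len 5
[10] len 1
[10, 11] len 2
[10, 11, 3] len 3
[3] len 1
[3, 4] len 2
[3, 4, 10] len 3
Longest all-distinct length: 6.

6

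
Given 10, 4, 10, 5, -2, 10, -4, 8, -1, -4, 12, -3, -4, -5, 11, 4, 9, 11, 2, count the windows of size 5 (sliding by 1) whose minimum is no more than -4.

[10, 4, 10, 5, -2] → min -2
[4, 10, 5, -2, 10] → min -2
[10, 5, -2, 10, -4] → min -4  ≤ -4 ✓
[5, -2, 10, -4, 8] → min -4  ≤ -4 ✓
[-2, 10, -4, 8, -1] → min -4  ≤ -4 ✓
[10, -4, 8, -1, -4] → min -4  ≤ -4 ✓
[-4, 8, -1, -4, 12] → min -4  ≤ -4 ✓
[8, -1, -4, 12, -3] → min -4  ≤ -4 ✓
[-1, -4, 12, -3, -4] → min -4  ≤ -4 ✓
[-4, 12, -3, -4, -5] → min -5  ≤ -4 ✓
[12, -3, -4, -5, 11] → min -5  ≤ -4 ✓
[-3, -4, -5, 11, 4] → min -5  ≤ -4 ✓
[-4, -5, 11, 4, 9] → min -5  ≤ -4 ✓
[-5, 11, 4, 9, 11] → min -5  ≤ -4 ✓
[11, 4, 9, 11, 2] → min 2
12 windows satisfy the condition.

12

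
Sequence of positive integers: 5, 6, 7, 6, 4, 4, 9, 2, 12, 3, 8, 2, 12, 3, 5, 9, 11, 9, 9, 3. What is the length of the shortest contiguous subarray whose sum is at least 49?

add 5: running sum 5 < 49
add 6: running sum 11 < 49
add 7: running sum 18 < 49
add 6: running sum 24 < 49
add 4: running sum 28 < 49
add 4: running sum 32 < 49
add 9: running sum 41 < 49
add 2: running sum 43 < 49
end 8: [6, 7, 6, 4, 4, 9, 2, 12] sum 50, len 8
end 9: [6, 7, 6, 4, 4, 9, 2, 12, 3] sum 53, len 9
end 10: [7, 6, 4, 4, 9, 2, 12, 3, 8] sum 55, len 9
end 11: [6, 4, 4, 9, 2, 12, 3, 8, 2] sum 50, len 9
end 12: [4, 9, 2, 12, 3, 8, 2, 12] sum 52, len 8
end 13: [9, 2, 12, 3, 8, 2, 12, 3] sum 51, len 8
end 14: [9, 2, 12, 3, 8, 2, 12, 3, 5] sum 56, len 9
end 15: [12, 3, 8, 2, 12, 3, 5, 9] sum 54, len 8
end 16: [8, 2, 12, 3, 5, 9, 11] sum 50, len 7
end 17: [12, 3, 5, 9, 11, 9] sum 49, len 6
end 18: [12, 3, 5, 9, 11, 9, 9] sum 58, len 7
end 19: [3, 5, 9, 11, 9, 9, 3] sum 49, len 7
Shortest qualifying length: 6.

6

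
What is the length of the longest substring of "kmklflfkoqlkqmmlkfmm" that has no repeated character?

add k: [k] len 1
add m: [k, m] len 2
add k (repeat k, move left end past it): [m, k] len 2
add l: [m, k, l] len 3
add f: [m, k, l, f] len 4
add l (repeat l, move left end past it): [f, l] len 2
add f (repeat f, move left end past it): [l, f] len 2
add k: [l, f, k] len 3
add o: [l, f, k, o] len 4
add q: [l, f, k, o, q] len 5
add l (repeat l, move left end past it): [f, k, o, q, l] len 5
add k (repeat k, move left end past it): [o, q, l, k] len 4
add q (repeat q, move left end past it): [l, k, q] len 3
add m: [l, k, q, m] len 4
add m (repeat m, move left end past it): [m] len 1
add l: [m, l] len 2
add k: [m, l, k] len 3
add f: [m, l, k, f] len 4
add m (repeat m, move left end past it): [l, k, f, m] len 4
add m (repeat m, move left end past it): [m] len 1
Longest all-distinct length: 5.

5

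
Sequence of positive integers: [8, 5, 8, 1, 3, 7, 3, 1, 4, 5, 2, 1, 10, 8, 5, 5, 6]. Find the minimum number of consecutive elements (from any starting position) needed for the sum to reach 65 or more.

add 8: running sum 8 < 65
add 5: running sum 13 < 65
add 8: running sum 21 < 65
add 1: running sum 22 < 65
add 3: running sum 25 < 65
add 7: running sum 32 < 65
add 3: running sum 35 < 65
add 1: running sum 36 < 65
add 4: running sum 40 < 65
add 5: running sum 45 < 65
add 2: running sum 47 < 65
add 1: running sum 48 < 65
add 10: running sum 58 < 65
end 13: [8, 5, 8, 1, 3, 7, 3, 1, 4, 5, 2, 1, 10, 8] sum 66, len 14
end 14: [8, 5, 8, 1, 3, 7, 3, 1, 4, 5, 2, 1, 10, 8, 5] sum 71, len 15
end 15: [5, 8, 1, 3, 7, 3, 1, 4, 5, 2, 1, 10, 8, 5, 5] sum 68, len 15
end 16: [8, 1, 3, 7, 3, 1, 4, 5, 2, 1, 10, 8, 5, 5, 6] sum 69, len 15
Shortest qualifying length: 14.

14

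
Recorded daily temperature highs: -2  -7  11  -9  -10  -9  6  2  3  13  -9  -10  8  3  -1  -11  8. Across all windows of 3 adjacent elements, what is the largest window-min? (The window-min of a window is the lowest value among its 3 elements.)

-2 -7 11 → min -7
-7 11 -9 → min -9
11 -9 -10 → min -10
-9 -10 -9 → min -10
-10 -9 6 → min -10
-9 6 2 → min -9
6 2 3 → min 2
2 3 13 → min 2
3 13 -9 → min -9
13 -9 -10 → min -10
-9 -10 8 → min -10
-10 8 3 → min -10
8 3 -1 → min -1
3 -1 -11 → min -11
-1 -11 8 → min -11
Largest of these is 2.

2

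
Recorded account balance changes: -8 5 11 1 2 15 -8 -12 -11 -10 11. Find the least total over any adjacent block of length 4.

-41

-8 5 11 1 → sum 9
5 11 1 2 → sum 19
11 1 2 15 → sum 29
1 2 15 -8 → sum 10
2 15 -8 -12 → sum -3
15 -8 -12 -11 → sum -16
-8 -12 -11 -10 → sum -41
-12 -11 -10 11 → sum -22
Least of these is -41.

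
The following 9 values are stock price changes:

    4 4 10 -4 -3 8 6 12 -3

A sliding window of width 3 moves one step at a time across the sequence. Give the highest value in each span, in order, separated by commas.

Sliding a size-3 window across the 9 values:
4 4 10 → max 10
4 10 -4 → max 10
10 -4 -3 → max 10
-4 -3 8 → max 8
-3 8 6 → max 8
8 6 12 → max 12
6 12 -3 → max 12

10, 10, 10, 8, 8, 12, 12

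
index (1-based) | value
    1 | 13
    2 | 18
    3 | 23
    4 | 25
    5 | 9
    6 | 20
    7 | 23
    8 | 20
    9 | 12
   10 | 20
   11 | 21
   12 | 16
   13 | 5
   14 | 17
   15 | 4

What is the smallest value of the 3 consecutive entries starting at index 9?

Elements at indices 9..11: 12, 20, 21
min(12, 20, 21) = 12

12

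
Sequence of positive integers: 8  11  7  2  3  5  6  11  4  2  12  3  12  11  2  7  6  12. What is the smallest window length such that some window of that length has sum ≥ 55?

add 8: running sum 8 < 55
add 11: running sum 19 < 55
add 7: running sum 26 < 55
add 2: running sum 28 < 55
add 3: running sum 31 < 55
add 5: running sum 36 < 55
add 6: running sum 42 < 55
add 11: running sum 53 < 55
end 8: [8, 11, 7, 2, 3, 5, 6, 11, 4] sum 57, len 9
end 9: [8, 11, 7, 2, 3, 5, 6, 11, 4, 2] sum 59, len 10
end 10: [11, 7, 2, 3, 5, 6, 11, 4, 2, 12] sum 63, len 10
end 11: [7, 2, 3, 5, 6, 11, 4, 2, 12, 3] sum 55, len 10
end 12: [5, 6, 11, 4, 2, 12, 3, 12] sum 55, len 8
end 13: [11, 4, 2, 12, 3, 12, 11] sum 55, len 7
end 14: [11, 4, 2, 12, 3, 12, 11, 2] sum 57, len 8
end 15: [11, 4, 2, 12, 3, 12, 11, 2, 7] sum 64, len 9
end 16: [2, 12, 3, 12, 11, 2, 7, 6] sum 55, len 8
end 17: [12, 3, 12, 11, 2, 7, 6, 12] sum 65, len 8
Shortest qualifying length: 7.

7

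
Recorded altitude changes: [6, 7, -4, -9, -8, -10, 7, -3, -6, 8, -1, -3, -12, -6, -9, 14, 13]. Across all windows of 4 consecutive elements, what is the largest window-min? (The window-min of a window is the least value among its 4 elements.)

6 7 -4 -9 → min -9
7 -4 -9 -8 → min -9
-4 -9 -8 -10 → min -10
-9 -8 -10 7 → min -10
-8 -10 7 -3 → min -10
-10 7 -3 -6 → min -10
7 -3 -6 8 → min -6
-3 -6 8 -1 → min -6
-6 8 -1 -3 → min -6
8 -1 -3 -12 → min -12
-1 -3 -12 -6 → min -12
-3 -12 -6 -9 → min -12
-12 -6 -9 14 → min -12
-6 -9 14 13 → min -9
Largest of these is -6.

-6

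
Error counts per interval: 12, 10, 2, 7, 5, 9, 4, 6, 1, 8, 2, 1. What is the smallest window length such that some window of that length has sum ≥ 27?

add 12: running sum 12 < 27
add 10: running sum 22 < 27
add 2: running sum 24 < 27
end 3: [12, 10, 2, 7] sum 31, len 4
end 4: [12, 10, 2, 7, 5] sum 36, len 5
end 5: [10, 2, 7, 5, 9] sum 33, len 5
end 6: [2, 7, 5, 9, 4] sum 27, len 5
end 7: [7, 5, 9, 4, 6] sum 31, len 5
end 8: [7, 5, 9, 4, 6, 1] sum 32, len 6
end 9: [9, 4, 6, 1, 8] sum 28, len 5
end 10: [9, 4, 6, 1, 8, 2] sum 30, len 6
end 11: [9, 4, 6, 1, 8, 2, 1] sum 31, len 7
Shortest qualifying length: 4.

4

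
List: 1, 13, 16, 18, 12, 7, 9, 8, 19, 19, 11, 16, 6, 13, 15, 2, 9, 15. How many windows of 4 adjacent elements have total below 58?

13

(1, 13, 16, 18) → sum 48  < 58 ✓
(13, 16, 18, 12) → sum 59
(16, 18, 12, 7) → sum 53  < 58 ✓
(18, 12, 7, 9) → sum 46  < 58 ✓
(12, 7, 9, 8) → sum 36  < 58 ✓
(7, 9, 8, 19) → sum 43  < 58 ✓
(9, 8, 19, 19) → sum 55  < 58 ✓
(8, 19, 19, 11) → sum 57  < 58 ✓
(19, 19, 11, 16) → sum 65
(19, 11, 16, 6) → sum 52  < 58 ✓
(11, 16, 6, 13) → sum 46  < 58 ✓
(16, 6, 13, 15) → sum 50  < 58 ✓
(6, 13, 15, 2) → sum 36  < 58 ✓
(13, 15, 2, 9) → sum 39  < 58 ✓
(15, 2, 9, 15) → sum 41  < 58 ✓
13 windows satisfy the condition.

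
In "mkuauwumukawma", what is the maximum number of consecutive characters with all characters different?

add m: [m] len 1
add k: [m, k] len 2
add u: [m, k, u] len 3
add a: [m, k, u, a] len 4
add u (repeat u, move left end past it): [a, u] len 2
add w: [a, u, w] len 3
add u (repeat u, move left end past it): [w, u] len 2
add m: [w, u, m] len 3
add u (repeat u, move left end past it): [m, u] len 2
add k: [m, u, k] len 3
add a: [m, u, k, a] len 4
add w: [m, u, k, a, w] len 5
add m (repeat m, move left end past it): [u, k, a, w, m] len 5
add a (repeat a, move left end past it): [w, m, a] len 3
Longest all-distinct length: 5.

5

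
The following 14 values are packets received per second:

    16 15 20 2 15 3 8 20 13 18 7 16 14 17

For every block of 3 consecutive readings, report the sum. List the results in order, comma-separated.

51, 37, 37, 20, 26, 31, 41, 51, 38, 41, 37, 47

Sliding a size-3 window across the 14 values:
(16, 15, 20) → sum 51
(15, 20, 2) → sum 37
(20, 2, 15) → sum 37
(2, 15, 3) → sum 20
(15, 3, 8) → sum 26
(3, 8, 20) → sum 31
(8, 20, 13) → sum 41
(20, 13, 18) → sum 51
(13, 18, 7) → sum 38
(18, 7, 16) → sum 41
(7, 16, 14) → sum 37
(16, 14, 17) → sum 47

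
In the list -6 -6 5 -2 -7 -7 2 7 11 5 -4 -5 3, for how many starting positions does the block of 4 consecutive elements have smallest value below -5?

(-6, -6, 5, -2) → min -6  < -5 ✓
(-6, 5, -2, -7) → min -7  < -5 ✓
(5, -2, -7, -7) → min -7  < -5 ✓
(-2, -7, -7, 2) → min -7  < -5 ✓
(-7, -7, 2, 7) → min -7  < -5 ✓
(-7, 2, 7, 11) → min -7  < -5 ✓
(2, 7, 11, 5) → min 2
(7, 11, 5, -4) → min -4
(11, 5, -4, -5) → min -5
(5, -4, -5, 3) → min -5
6 windows satisfy the condition.

6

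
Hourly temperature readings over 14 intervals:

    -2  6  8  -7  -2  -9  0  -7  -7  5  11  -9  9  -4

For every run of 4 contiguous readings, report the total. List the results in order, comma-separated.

[-2, 6, 8, -7] → sum 5
[6, 8, -7, -2] → sum 5
[8, -7, -2, -9] → sum -10
[-7, -2, -9, 0] → sum -18
[-2, -9, 0, -7] → sum -18
[-9, 0, -7, -7] → sum -23
[0, -7, -7, 5] → sum -9
[-7, -7, 5, 11] → sum 2
[-7, 5, 11, -9] → sum 0
[5, 11, -9, 9] → sum 16
[11, -9, 9, -4] → sum 7

5, 5, -10, -18, -18, -23, -9, 2, 0, 16, 7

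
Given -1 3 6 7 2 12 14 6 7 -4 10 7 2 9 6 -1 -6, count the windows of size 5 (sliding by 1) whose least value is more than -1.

5

(-1, 3, 6, 7, 2) → min -1
(3, 6, 7, 2, 12) → min 2  > -1 ✓
(6, 7, 2, 12, 14) → min 2  > -1 ✓
(7, 2, 12, 14, 6) → min 2  > -1 ✓
(2, 12, 14, 6, 7) → min 2  > -1 ✓
(12, 14, 6, 7, -4) → min -4
(14, 6, 7, -4, 10) → min -4
(6, 7, -4, 10, 7) → min -4
(7, -4, 10, 7, 2) → min -4
(-4, 10, 7, 2, 9) → min -4
(10, 7, 2, 9, 6) → min 2  > -1 ✓
(7, 2, 9, 6, -1) → min -1
(2, 9, 6, -1, -6) → min -6
5 windows satisfy the condition.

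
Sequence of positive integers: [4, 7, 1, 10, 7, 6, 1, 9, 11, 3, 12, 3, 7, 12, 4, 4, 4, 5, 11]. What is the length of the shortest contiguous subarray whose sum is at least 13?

2

add 4: running sum 4 < 13
add 7: running sum 11 < 13
add 1: running sum 12 < 13
end 3: [7, 1, 10] sum 18, len 3
end 4: [10, 7] sum 17, len 2
end 5: [7, 6] sum 13, len 2
end 6: [7, 6, 1] sum 14, len 3
end 7: [6, 1, 9] sum 16, len 3
end 8: [9, 11] sum 20, len 2
end 9: [11, 3] sum 14, len 2
end 10: [3, 12] sum 15, len 2
end 11: [12, 3] sum 15, len 2
end 12: [12, 3, 7] sum 22, len 3
end 13: [7, 12] sum 19, len 2
end 14: [12, 4] sum 16, len 2
end 15: [12, 4, 4] sum 20, len 3
end 16: [12, 4, 4, 4] sum 24, len 4
end 17: [4, 4, 5] sum 13, len 3
end 18: [5, 11] sum 16, len 2
Shortest qualifying length: 2.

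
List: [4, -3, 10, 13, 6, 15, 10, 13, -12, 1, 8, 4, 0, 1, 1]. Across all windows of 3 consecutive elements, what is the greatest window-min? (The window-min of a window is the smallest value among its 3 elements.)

[4, -3, 10] → min -3
[-3, 10, 13] → min -3
[10, 13, 6] → min 6
[13, 6, 15] → min 6
[6, 15, 10] → min 6
[15, 10, 13] → min 10
[10, 13, -12] → min -12
[13, -12, 1] → min -12
[-12, 1, 8] → min -12
[1, 8, 4] → min 1
[8, 4, 0] → min 0
[4, 0, 1] → min 0
[0, 1, 1] → min 0
Greatest of these is 10.

10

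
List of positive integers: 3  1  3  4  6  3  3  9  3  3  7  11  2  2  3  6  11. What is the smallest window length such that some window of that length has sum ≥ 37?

7

Extend right; whenever the sum reaches 37, record the length and shrink from the left:
add 3: running sum 3 < 37
add 1: running sum 4 < 37
add 3: running sum 7 < 37
add 4: running sum 11 < 37
add 6: running sum 17 < 37
add 3: running sum 20 < 37
add 3: running sum 23 < 37
add 9: running sum 32 < 37
add 3: running sum 35 < 37
end 9: [3, 1, 3, 4, 6, 3, 3, 9, 3, 3] sum 38, len 10
end 10: [4, 6, 3, 3, 9, 3, 3, 7] sum 38, len 8
end 11: [3, 3, 9, 3, 3, 7, 11] sum 39, len 7
end 12: [3, 9, 3, 3, 7, 11, 2] sum 38, len 7
end 13: [9, 3, 3, 7, 11, 2, 2] sum 37, len 7
end 14: [9, 3, 3, 7, 11, 2, 2, 3] sum 40, len 8
end 15: [3, 3, 7, 11, 2, 2, 3, 6] sum 37, len 8
end 16: [7, 11, 2, 2, 3, 6, 11] sum 42, len 7
Shortest qualifying length: 7.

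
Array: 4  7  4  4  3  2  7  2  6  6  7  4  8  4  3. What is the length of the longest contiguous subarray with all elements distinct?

4

add 4: [4] len 1
add 7: [4, 7] len 2
add 4 (repeat 4, move left end past it): [7, 4] len 2
add 4 (repeat 4, move left end past it): [4] len 1
add 3: [4, 3] len 2
add 2: [4, 3, 2] len 3
add 7: [4, 3, 2, 7] len 4
add 2 (repeat 2, move left end past it): [7, 2] len 2
add 6: [7, 2, 6] len 3
add 6 (repeat 6, move left end past it): [6] len 1
add 7: [6, 7] len 2
add 4: [6, 7, 4] len 3
add 8: [6, 7, 4, 8] len 4
add 4 (repeat 4, move left end past it): [8, 4] len 2
add 3: [8, 4, 3] len 3
Longest all-distinct length: 4.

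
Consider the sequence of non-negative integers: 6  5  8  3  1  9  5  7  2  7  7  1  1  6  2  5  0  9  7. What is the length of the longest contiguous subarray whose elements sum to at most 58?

14

→ 6: sum 6, len 1
→ 5: sum 11, len 2
→ 8: sum 19, len 3
→ 3: sum 22, len 4
→ 1: sum 23, len 5
→ 9: sum 32, len 6
→ 5: sum 37, len 7
→ 7: sum 44, len 8
→ 2: sum 46, len 9
→ 7: sum 53, len 10
→ 7 (dropped 6): sum 54, len 10
→ 1: sum 55, len 11
→ 1: sum 56, len 12
→ 6 (dropped 5): sum 57, len 12
→ 2 (dropped 8): sum 51, len 12
→ 5: sum 56, len 13
→ 0: sum 56, len 14
→ 9 (dropped 3, 1, 9): sum 52, len 12
→ 7 (dropped 5): sum 54, len 12
Longest length seen: 14.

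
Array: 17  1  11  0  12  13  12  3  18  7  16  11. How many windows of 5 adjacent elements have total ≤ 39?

1

(17, 1, 11, 0, 12) → sum 41
(1, 11, 0, 12, 13) → sum 37  ≤ 39 ✓
(11, 0, 12, 13, 12) → sum 48
(0, 12, 13, 12, 3) → sum 40
(12, 13, 12, 3, 18) → sum 58
(13, 12, 3, 18, 7) → sum 53
(12, 3, 18, 7, 16) → sum 56
(3, 18, 7, 16, 11) → sum 55
1 window satisfy the condition.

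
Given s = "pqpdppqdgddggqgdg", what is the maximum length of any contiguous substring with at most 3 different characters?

11

add p: window [p] (1 distinct), len 1
add q: window [p, q] (2 distinct), len 2
add p: window [p, q, p] (2 distinct), len 3
add d: window [p, q, p, d] (3 distinct), len 4
add p: window [p, q, p, d, p] (3 distinct), len 5
add p: window [p, q, p, d, p, p] (3 distinct), len 6
add q: window [p, q, p, d, p, p, q] (3 distinct), len 7
add d: window [p, q, p, d, p, p, q, d] (3 distinct), len 8
add g: window [q, d, g] (3 distinct), len 3
add d: window [q, d, g, d] (3 distinct), len 4
add d: window [q, d, g, d, d] (3 distinct), len 5
add g: window [q, d, g, d, d, g] (3 distinct), len 6
add g: window [q, d, g, d, d, g, g] (3 distinct), len 7
add q: window [q, d, g, d, d, g, g, q] (3 distinct), len 8
add g: window [q, d, g, d, d, g, g, q, g] (3 distinct), len 9
add d: window [q, d, g, d, d, g, g, q, g, d] (3 distinct), len 10
add g: window [q, d, g, d, d, g, g, q, g, d, g] (3 distinct), len 11
Longest length with ≤3 distinct: 11.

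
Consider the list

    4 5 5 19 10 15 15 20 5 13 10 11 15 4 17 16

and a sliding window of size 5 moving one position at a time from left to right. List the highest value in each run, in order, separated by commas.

Sliding a size-5 window across the 16 values:
[4, 5, 5, 19, 10] → max 19
[5, 5, 19, 10, 15] → max 19
[5, 19, 10, 15, 15] → max 19
[19, 10, 15, 15, 20] → max 20
[10, 15, 15, 20, 5] → max 20
[15, 15, 20, 5, 13] → max 20
[15, 20, 5, 13, 10] → max 20
[20, 5, 13, 10, 11] → max 20
[5, 13, 10, 11, 15] → max 15
[13, 10, 11, 15, 4] → max 15
[10, 11, 15, 4, 17] → max 17
[11, 15, 4, 17, 16] → max 17

19, 19, 19, 20, 20, 20, 20, 20, 15, 15, 17, 17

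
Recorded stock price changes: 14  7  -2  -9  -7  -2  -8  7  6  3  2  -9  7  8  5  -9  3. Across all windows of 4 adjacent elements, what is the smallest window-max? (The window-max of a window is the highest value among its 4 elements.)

14 7 -2 -9 → max 14
7 -2 -9 -7 → max 7
-2 -9 -7 -2 → max -2
-9 -7 -2 -8 → max -2
-7 -2 -8 7 → max 7
-2 -8 7 6 → max 7
-8 7 6 3 → max 7
7 6 3 2 → max 7
6 3 2 -9 → max 6
3 2 -9 7 → max 7
2 -9 7 8 → max 8
-9 7 8 5 → max 8
7 8 5 -9 → max 8
8 5 -9 3 → max 8
Smallest of these is -2.

-2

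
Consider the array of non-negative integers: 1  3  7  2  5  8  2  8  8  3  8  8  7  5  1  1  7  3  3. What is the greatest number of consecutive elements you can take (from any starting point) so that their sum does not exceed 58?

Extend to the right; shrink from the left whenever the sum exceeds 58:
add 1: [1] sum 1, len 1
add 3: [1, 3] sum 4, len 2
add 7: [1, 3, 7] sum 11, len 3
add 2: [1, 3, 7, 2] sum 13, len 4
add 5: [1, 3, 7, 2, 5] sum 18, len 5
add 8: [1, 3, 7, 2, 5, 8] sum 26, len 6
add 2: [1, 3, 7, 2, 5, 8, 2] sum 28, len 7
add 8: [1, 3, 7, 2, 5, 8, 2, 8] sum 36, len 8
add 8: [1, 3, 7, 2, 5, 8, 2, 8, 8] sum 44, len 9
add 3: [1, 3, 7, 2, 5, 8, 2, 8, 8, 3] sum 47, len 10
add 8: [1, 3, 7, 2, 5, 8, 2, 8, 8, 3, 8] sum 55, len 11
add 8: [2, 5, 8, 2, 8, 8, 3, 8, 8] sum 52, len 9
add 7: [5, 8, 2, 8, 8, 3, 8, 8, 7] sum 57, len 9
add 5: [8, 2, 8, 8, 3, 8, 8, 7, 5] sum 57, len 9
add 1: [8, 2, 8, 8, 3, 8, 8, 7, 5, 1] sum 58, len 10
add 1: [2, 8, 8, 3, 8, 8, 7, 5, 1, 1] sum 51, len 10
add 7: [2, 8, 8, 3, 8, 8, 7, 5, 1, 1, 7] sum 58, len 11
add 3: [8, 3, 8, 8, 7, 5, 1, 1, 7, 3] sum 51, len 10
add 3: [8, 3, 8, 8, 7, 5, 1, 1, 7, 3, 3] sum 54, len 11
Longest length seen: 11.

11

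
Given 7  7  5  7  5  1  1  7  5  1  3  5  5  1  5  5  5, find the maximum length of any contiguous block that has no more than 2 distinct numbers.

[7] 1 distinct, len 1
[7, 7] 1 distinct, len 2
[7, 7, 5] 2 distinct, len 3
[7, 7, 5, 7] 2 distinct, len 4
[7, 7, 5, 7, 5] 2 distinct, len 5
[5, 1] 2 distinct, len 2
[5, 1, 1] 2 distinct, len 3
[1, 1, 7] 2 distinct, len 3
[7, 5] 2 distinct, len 2
[5, 1] 2 distinct, len 2
[1, 3] 2 distinct, len 2
[3, 5] 2 distinct, len 2
[3, 5, 5] 2 distinct, len 3
[5, 5, 1] 2 distinct, len 3
[5, 5, 1, 5] 2 distinct, len 4
[5, 5, 1, 5, 5] 2 distinct, len 5
[5, 5, 1, 5, 5, 5] 2 distinct, len 6
Longest length with ≤2 distinct: 6.

6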